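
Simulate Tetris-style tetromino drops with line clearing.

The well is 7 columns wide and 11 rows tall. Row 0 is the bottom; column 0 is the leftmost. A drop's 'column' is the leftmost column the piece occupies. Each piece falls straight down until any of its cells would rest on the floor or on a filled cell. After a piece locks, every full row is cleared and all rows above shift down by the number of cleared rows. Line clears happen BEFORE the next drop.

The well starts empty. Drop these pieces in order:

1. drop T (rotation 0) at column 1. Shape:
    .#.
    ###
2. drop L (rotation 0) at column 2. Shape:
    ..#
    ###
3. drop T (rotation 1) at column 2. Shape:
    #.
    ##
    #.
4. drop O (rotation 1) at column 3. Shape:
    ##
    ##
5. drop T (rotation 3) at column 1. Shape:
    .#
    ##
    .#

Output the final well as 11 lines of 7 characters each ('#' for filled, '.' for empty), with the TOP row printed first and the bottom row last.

Answer: .......
.......
..#....
.##....
..###..
..###..
..##...
..#.#..
..###..
..#....
.###...

Derivation:
Drop 1: T rot0 at col 1 lands with bottom-row=0; cleared 0 line(s) (total 0); column heights now [0 1 2 1 0 0 0], max=2
Drop 2: L rot0 at col 2 lands with bottom-row=2; cleared 0 line(s) (total 0); column heights now [0 1 3 3 4 0 0], max=4
Drop 3: T rot1 at col 2 lands with bottom-row=3; cleared 0 line(s) (total 0); column heights now [0 1 6 5 4 0 0], max=6
Drop 4: O rot1 at col 3 lands with bottom-row=5; cleared 0 line(s) (total 0); column heights now [0 1 6 7 7 0 0], max=7
Drop 5: T rot3 at col 1 lands with bottom-row=6; cleared 0 line(s) (total 0); column heights now [0 8 9 7 7 0 0], max=9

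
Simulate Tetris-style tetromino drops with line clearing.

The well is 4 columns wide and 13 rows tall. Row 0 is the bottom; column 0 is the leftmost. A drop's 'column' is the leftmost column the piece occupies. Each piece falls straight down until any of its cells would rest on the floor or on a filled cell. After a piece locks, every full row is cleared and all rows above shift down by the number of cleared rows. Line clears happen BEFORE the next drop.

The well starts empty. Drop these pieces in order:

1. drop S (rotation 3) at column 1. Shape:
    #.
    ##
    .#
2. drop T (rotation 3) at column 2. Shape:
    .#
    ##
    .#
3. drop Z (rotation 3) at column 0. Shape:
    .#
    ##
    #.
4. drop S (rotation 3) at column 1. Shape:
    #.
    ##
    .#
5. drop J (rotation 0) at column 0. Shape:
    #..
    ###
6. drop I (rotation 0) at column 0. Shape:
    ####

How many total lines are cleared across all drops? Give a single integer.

Answer: 2

Derivation:
Drop 1: S rot3 at col 1 lands with bottom-row=0; cleared 0 line(s) (total 0); column heights now [0 3 2 0], max=3
Drop 2: T rot3 at col 2 lands with bottom-row=1; cleared 0 line(s) (total 0); column heights now [0 3 3 4], max=4
Drop 3: Z rot3 at col 0 lands with bottom-row=2; cleared 1 line(s) (total 1); column heights now [3 4 2 3], max=4
Drop 4: S rot3 at col 1 lands with bottom-row=3; cleared 0 line(s) (total 1); column heights now [3 6 5 3], max=6
Drop 5: J rot0 at col 0 lands with bottom-row=6; cleared 0 line(s) (total 1); column heights now [8 7 7 3], max=8
Drop 6: I rot0 at col 0 lands with bottom-row=8; cleared 1 line(s) (total 2); column heights now [8 7 7 3], max=8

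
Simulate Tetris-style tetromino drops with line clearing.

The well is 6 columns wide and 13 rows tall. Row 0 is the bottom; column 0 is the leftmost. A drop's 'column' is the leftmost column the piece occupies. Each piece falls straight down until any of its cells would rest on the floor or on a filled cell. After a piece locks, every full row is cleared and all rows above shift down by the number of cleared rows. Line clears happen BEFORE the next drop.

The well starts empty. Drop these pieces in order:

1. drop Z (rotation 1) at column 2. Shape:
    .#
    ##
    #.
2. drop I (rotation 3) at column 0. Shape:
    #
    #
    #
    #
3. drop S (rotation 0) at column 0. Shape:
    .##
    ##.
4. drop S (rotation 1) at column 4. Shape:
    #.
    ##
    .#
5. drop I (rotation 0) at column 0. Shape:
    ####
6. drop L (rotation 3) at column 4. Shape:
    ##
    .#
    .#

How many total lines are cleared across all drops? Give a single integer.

Answer: 0

Derivation:
Drop 1: Z rot1 at col 2 lands with bottom-row=0; cleared 0 line(s) (total 0); column heights now [0 0 2 3 0 0], max=3
Drop 2: I rot3 at col 0 lands with bottom-row=0; cleared 0 line(s) (total 0); column heights now [4 0 2 3 0 0], max=4
Drop 3: S rot0 at col 0 lands with bottom-row=4; cleared 0 line(s) (total 0); column heights now [5 6 6 3 0 0], max=6
Drop 4: S rot1 at col 4 lands with bottom-row=0; cleared 0 line(s) (total 0); column heights now [5 6 6 3 3 2], max=6
Drop 5: I rot0 at col 0 lands with bottom-row=6; cleared 0 line(s) (total 0); column heights now [7 7 7 7 3 2], max=7
Drop 6: L rot3 at col 4 lands with bottom-row=2; cleared 0 line(s) (total 0); column heights now [7 7 7 7 5 5], max=7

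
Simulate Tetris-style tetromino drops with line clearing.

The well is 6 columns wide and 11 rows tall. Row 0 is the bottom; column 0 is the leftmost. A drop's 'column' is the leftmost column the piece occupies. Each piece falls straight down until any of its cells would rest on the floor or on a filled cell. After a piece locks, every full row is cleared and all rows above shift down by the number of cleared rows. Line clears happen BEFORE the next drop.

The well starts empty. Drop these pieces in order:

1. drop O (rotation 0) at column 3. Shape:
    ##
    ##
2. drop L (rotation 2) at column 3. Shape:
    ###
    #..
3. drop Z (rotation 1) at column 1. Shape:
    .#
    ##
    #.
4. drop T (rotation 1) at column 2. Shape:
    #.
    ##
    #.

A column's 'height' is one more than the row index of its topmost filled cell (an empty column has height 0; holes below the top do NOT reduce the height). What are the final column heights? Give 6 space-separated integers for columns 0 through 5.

Drop 1: O rot0 at col 3 lands with bottom-row=0; cleared 0 line(s) (total 0); column heights now [0 0 0 2 2 0], max=2
Drop 2: L rot2 at col 3 lands with bottom-row=2; cleared 0 line(s) (total 0); column heights now [0 0 0 4 4 4], max=4
Drop 3: Z rot1 at col 1 lands with bottom-row=0; cleared 0 line(s) (total 0); column heights now [0 2 3 4 4 4], max=4
Drop 4: T rot1 at col 2 lands with bottom-row=3; cleared 0 line(s) (total 0); column heights now [0 2 6 5 4 4], max=6

Answer: 0 2 6 5 4 4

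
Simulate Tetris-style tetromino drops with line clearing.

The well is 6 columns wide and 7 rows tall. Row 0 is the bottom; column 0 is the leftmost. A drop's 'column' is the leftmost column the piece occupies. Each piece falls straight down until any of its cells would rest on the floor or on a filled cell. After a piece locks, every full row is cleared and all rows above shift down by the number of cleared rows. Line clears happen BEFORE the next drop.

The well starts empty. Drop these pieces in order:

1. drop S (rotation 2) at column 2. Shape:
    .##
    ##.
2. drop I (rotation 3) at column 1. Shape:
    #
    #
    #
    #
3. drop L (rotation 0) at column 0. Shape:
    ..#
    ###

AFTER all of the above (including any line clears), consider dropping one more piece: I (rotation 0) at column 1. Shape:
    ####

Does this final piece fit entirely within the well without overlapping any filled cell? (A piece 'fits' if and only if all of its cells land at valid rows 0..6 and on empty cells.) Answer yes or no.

Answer: yes

Derivation:
Drop 1: S rot2 at col 2 lands with bottom-row=0; cleared 0 line(s) (total 0); column heights now [0 0 1 2 2 0], max=2
Drop 2: I rot3 at col 1 lands with bottom-row=0; cleared 0 line(s) (total 0); column heights now [0 4 1 2 2 0], max=4
Drop 3: L rot0 at col 0 lands with bottom-row=4; cleared 0 line(s) (total 0); column heights now [5 5 6 2 2 0], max=6
Test piece I rot0 at col 1 (width 4): heights before test = [5 5 6 2 2 0]; fits = True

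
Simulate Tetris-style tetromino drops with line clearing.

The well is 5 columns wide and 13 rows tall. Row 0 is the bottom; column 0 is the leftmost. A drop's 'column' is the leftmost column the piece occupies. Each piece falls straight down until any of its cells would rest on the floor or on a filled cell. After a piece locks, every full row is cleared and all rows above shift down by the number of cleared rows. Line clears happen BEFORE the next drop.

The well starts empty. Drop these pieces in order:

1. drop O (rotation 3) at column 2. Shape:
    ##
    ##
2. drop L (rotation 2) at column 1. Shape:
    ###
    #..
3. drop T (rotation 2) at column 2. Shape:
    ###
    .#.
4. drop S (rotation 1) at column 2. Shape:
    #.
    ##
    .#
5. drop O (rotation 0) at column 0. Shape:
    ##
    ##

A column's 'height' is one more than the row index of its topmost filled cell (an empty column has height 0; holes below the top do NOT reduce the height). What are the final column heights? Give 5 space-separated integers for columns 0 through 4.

Answer: 4 4 7 6 0

Derivation:
Drop 1: O rot3 at col 2 lands with bottom-row=0; cleared 0 line(s) (total 0); column heights now [0 0 2 2 0], max=2
Drop 2: L rot2 at col 1 lands with bottom-row=1; cleared 0 line(s) (total 0); column heights now [0 3 3 3 0], max=3
Drop 3: T rot2 at col 2 lands with bottom-row=3; cleared 0 line(s) (total 0); column heights now [0 3 5 5 5], max=5
Drop 4: S rot1 at col 2 lands with bottom-row=5; cleared 0 line(s) (total 0); column heights now [0 3 8 7 5], max=8
Drop 5: O rot0 at col 0 lands with bottom-row=3; cleared 1 line(s) (total 1); column heights now [4 4 7 6 0], max=7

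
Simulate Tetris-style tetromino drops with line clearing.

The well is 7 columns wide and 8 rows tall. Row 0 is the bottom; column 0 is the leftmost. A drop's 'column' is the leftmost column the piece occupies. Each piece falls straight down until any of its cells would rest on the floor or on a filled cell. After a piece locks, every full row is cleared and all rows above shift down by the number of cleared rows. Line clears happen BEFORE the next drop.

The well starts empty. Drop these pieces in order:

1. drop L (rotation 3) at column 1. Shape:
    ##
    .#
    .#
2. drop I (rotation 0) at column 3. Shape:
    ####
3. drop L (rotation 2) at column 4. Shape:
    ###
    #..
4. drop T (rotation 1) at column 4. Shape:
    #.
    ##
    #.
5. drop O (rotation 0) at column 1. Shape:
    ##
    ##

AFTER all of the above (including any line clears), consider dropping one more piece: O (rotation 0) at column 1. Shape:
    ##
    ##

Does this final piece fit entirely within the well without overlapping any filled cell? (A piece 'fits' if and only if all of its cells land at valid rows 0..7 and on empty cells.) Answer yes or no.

Drop 1: L rot3 at col 1 lands with bottom-row=0; cleared 0 line(s) (total 0); column heights now [0 3 3 0 0 0 0], max=3
Drop 2: I rot0 at col 3 lands with bottom-row=0; cleared 0 line(s) (total 0); column heights now [0 3 3 1 1 1 1], max=3
Drop 3: L rot2 at col 4 lands with bottom-row=1; cleared 0 line(s) (total 0); column heights now [0 3 3 1 3 3 3], max=3
Drop 4: T rot1 at col 4 lands with bottom-row=3; cleared 0 line(s) (total 0); column heights now [0 3 3 1 6 5 3], max=6
Drop 5: O rot0 at col 1 lands with bottom-row=3; cleared 0 line(s) (total 0); column heights now [0 5 5 1 6 5 3], max=6
Test piece O rot0 at col 1 (width 2): heights before test = [0 5 5 1 6 5 3]; fits = True

Answer: yes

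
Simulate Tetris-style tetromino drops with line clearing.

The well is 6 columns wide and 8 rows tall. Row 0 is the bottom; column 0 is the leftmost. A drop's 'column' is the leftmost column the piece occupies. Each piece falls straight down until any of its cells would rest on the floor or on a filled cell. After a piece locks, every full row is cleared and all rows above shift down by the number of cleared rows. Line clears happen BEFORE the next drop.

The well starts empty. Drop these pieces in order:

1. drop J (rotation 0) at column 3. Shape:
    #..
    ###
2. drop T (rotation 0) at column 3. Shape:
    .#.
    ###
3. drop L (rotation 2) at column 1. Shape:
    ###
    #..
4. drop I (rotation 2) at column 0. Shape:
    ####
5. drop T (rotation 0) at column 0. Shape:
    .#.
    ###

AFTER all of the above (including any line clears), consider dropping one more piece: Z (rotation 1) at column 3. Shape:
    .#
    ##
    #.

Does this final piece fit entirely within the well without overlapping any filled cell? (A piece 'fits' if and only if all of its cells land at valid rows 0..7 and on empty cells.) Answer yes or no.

Answer: yes

Derivation:
Drop 1: J rot0 at col 3 lands with bottom-row=0; cleared 0 line(s) (total 0); column heights now [0 0 0 2 1 1], max=2
Drop 2: T rot0 at col 3 lands with bottom-row=2; cleared 0 line(s) (total 0); column heights now [0 0 0 3 4 3], max=4
Drop 3: L rot2 at col 1 lands with bottom-row=2; cleared 0 line(s) (total 0); column heights now [0 4 4 4 4 3], max=4
Drop 4: I rot2 at col 0 lands with bottom-row=4; cleared 0 line(s) (total 0); column heights now [5 5 5 5 4 3], max=5
Drop 5: T rot0 at col 0 lands with bottom-row=5; cleared 0 line(s) (total 0); column heights now [6 7 6 5 4 3], max=7
Test piece Z rot1 at col 3 (width 2): heights before test = [6 7 6 5 4 3]; fits = True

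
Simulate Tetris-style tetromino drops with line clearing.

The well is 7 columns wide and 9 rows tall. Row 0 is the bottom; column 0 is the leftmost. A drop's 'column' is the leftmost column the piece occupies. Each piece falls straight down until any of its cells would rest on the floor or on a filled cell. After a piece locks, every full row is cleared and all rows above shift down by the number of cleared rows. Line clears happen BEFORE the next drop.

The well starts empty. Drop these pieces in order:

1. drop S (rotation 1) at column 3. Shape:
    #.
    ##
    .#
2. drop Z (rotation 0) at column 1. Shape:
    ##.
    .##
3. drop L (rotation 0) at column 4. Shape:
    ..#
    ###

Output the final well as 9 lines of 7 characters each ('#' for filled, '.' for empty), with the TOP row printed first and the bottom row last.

Drop 1: S rot1 at col 3 lands with bottom-row=0; cleared 0 line(s) (total 0); column heights now [0 0 0 3 2 0 0], max=3
Drop 2: Z rot0 at col 1 lands with bottom-row=3; cleared 0 line(s) (total 0); column heights now [0 5 5 4 2 0 0], max=5
Drop 3: L rot0 at col 4 lands with bottom-row=2; cleared 0 line(s) (total 0); column heights now [0 5 5 4 3 3 4], max=5

Answer: .......
.......
.......
.......
.##....
..##..#
...####
...##..
....#..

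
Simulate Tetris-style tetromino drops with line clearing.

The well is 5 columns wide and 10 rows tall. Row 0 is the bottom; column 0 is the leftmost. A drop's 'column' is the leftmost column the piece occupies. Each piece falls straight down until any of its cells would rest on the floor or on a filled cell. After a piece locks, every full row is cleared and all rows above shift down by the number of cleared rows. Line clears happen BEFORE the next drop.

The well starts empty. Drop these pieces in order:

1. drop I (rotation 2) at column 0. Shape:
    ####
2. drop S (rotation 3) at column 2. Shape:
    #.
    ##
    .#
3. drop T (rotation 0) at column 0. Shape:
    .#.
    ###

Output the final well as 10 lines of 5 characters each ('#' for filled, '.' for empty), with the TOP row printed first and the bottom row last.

Answer: .....
.....
.....
.....
.#...
###..
..#..
..##.
...#.
####.

Derivation:
Drop 1: I rot2 at col 0 lands with bottom-row=0; cleared 0 line(s) (total 0); column heights now [1 1 1 1 0], max=1
Drop 2: S rot3 at col 2 lands with bottom-row=1; cleared 0 line(s) (total 0); column heights now [1 1 4 3 0], max=4
Drop 3: T rot0 at col 0 lands with bottom-row=4; cleared 0 line(s) (total 0); column heights now [5 6 5 3 0], max=6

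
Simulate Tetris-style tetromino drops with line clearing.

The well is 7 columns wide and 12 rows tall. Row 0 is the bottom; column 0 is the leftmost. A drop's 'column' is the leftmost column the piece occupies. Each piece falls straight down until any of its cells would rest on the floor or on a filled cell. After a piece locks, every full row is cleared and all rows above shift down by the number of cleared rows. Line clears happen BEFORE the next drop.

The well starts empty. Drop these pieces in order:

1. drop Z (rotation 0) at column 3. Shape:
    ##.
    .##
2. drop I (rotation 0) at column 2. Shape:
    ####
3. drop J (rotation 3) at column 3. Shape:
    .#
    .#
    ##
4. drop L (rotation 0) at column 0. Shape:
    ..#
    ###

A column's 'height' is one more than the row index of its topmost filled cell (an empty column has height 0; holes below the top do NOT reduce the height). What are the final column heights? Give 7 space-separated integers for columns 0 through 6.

Drop 1: Z rot0 at col 3 lands with bottom-row=0; cleared 0 line(s) (total 0); column heights now [0 0 0 2 2 1 0], max=2
Drop 2: I rot0 at col 2 lands with bottom-row=2; cleared 0 line(s) (total 0); column heights now [0 0 3 3 3 3 0], max=3
Drop 3: J rot3 at col 3 lands with bottom-row=3; cleared 0 line(s) (total 0); column heights now [0 0 3 4 6 3 0], max=6
Drop 4: L rot0 at col 0 lands with bottom-row=3; cleared 0 line(s) (total 0); column heights now [4 4 5 4 6 3 0], max=6

Answer: 4 4 5 4 6 3 0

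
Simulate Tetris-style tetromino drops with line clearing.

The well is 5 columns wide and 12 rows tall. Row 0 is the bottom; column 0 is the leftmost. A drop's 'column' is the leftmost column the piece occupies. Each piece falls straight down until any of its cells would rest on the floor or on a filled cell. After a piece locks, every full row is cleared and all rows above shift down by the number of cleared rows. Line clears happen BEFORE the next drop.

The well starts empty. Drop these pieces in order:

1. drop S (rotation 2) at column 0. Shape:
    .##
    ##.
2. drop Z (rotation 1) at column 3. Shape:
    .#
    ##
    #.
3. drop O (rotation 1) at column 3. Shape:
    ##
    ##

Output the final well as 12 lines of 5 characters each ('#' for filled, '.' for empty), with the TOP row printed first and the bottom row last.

Drop 1: S rot2 at col 0 lands with bottom-row=0; cleared 0 line(s) (total 0); column heights now [1 2 2 0 0], max=2
Drop 2: Z rot1 at col 3 lands with bottom-row=0; cleared 0 line(s) (total 0); column heights now [1 2 2 2 3], max=3
Drop 3: O rot1 at col 3 lands with bottom-row=3; cleared 0 line(s) (total 0); column heights now [1 2 2 5 5], max=5

Answer: .....
.....
.....
.....
.....
.....
.....
...##
...##
....#
.####
##.#.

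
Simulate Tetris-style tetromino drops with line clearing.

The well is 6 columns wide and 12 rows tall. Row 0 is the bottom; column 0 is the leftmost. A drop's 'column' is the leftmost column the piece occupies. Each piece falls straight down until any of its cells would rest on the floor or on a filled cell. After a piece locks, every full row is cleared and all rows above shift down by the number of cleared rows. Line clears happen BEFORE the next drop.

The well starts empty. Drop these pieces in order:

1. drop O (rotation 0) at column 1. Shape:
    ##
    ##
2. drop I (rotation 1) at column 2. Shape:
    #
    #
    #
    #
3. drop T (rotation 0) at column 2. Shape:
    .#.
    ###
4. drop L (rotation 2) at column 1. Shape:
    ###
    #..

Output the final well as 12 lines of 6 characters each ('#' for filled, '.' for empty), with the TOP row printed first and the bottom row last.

Drop 1: O rot0 at col 1 lands with bottom-row=0; cleared 0 line(s) (total 0); column heights now [0 2 2 0 0 0], max=2
Drop 2: I rot1 at col 2 lands with bottom-row=2; cleared 0 line(s) (total 0); column heights now [0 2 6 0 0 0], max=6
Drop 3: T rot0 at col 2 lands with bottom-row=6; cleared 0 line(s) (total 0); column heights now [0 2 7 8 7 0], max=8
Drop 4: L rot2 at col 1 lands with bottom-row=7; cleared 0 line(s) (total 0); column heights now [0 9 9 9 7 0], max=9

Answer: ......
......
......
.###..
.#.#..
..###.
..#...
..#...
..#...
..#...
.##...
.##...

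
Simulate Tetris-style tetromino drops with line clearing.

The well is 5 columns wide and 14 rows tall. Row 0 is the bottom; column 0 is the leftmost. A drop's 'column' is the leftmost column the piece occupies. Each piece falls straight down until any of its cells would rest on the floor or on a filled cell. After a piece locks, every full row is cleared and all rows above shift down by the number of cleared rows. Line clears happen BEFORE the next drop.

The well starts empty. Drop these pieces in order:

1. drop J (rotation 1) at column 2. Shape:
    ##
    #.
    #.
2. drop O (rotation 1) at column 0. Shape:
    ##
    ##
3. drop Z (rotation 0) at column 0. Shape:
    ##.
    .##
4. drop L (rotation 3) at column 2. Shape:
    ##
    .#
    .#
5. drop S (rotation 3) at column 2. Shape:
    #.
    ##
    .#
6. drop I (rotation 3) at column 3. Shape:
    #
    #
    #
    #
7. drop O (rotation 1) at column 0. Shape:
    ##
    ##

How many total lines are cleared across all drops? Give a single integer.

Answer: 0

Derivation:
Drop 1: J rot1 at col 2 lands with bottom-row=0; cleared 0 line(s) (total 0); column heights now [0 0 3 3 0], max=3
Drop 2: O rot1 at col 0 lands with bottom-row=0; cleared 0 line(s) (total 0); column heights now [2 2 3 3 0], max=3
Drop 3: Z rot0 at col 0 lands with bottom-row=3; cleared 0 line(s) (total 0); column heights now [5 5 4 3 0], max=5
Drop 4: L rot3 at col 2 lands with bottom-row=3; cleared 0 line(s) (total 0); column heights now [5 5 6 6 0], max=6
Drop 5: S rot3 at col 2 lands with bottom-row=6; cleared 0 line(s) (total 0); column heights now [5 5 9 8 0], max=9
Drop 6: I rot3 at col 3 lands with bottom-row=8; cleared 0 line(s) (total 0); column heights now [5 5 9 12 0], max=12
Drop 7: O rot1 at col 0 lands with bottom-row=5; cleared 0 line(s) (total 0); column heights now [7 7 9 12 0], max=12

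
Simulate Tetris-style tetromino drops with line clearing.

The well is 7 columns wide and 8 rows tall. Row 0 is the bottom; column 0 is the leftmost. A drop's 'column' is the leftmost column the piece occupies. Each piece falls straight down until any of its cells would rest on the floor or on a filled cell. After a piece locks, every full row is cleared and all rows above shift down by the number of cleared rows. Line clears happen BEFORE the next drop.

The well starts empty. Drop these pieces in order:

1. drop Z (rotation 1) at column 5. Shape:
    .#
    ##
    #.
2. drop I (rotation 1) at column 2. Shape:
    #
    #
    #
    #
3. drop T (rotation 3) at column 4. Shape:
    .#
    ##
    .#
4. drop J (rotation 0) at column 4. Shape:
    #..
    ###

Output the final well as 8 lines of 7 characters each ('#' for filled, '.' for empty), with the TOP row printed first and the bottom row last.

Drop 1: Z rot1 at col 5 lands with bottom-row=0; cleared 0 line(s) (total 0); column heights now [0 0 0 0 0 2 3], max=3
Drop 2: I rot1 at col 2 lands with bottom-row=0; cleared 0 line(s) (total 0); column heights now [0 0 4 0 0 2 3], max=4
Drop 3: T rot3 at col 4 lands with bottom-row=2; cleared 0 line(s) (total 0); column heights now [0 0 4 0 4 5 3], max=5
Drop 4: J rot0 at col 4 lands with bottom-row=5; cleared 0 line(s) (total 0); column heights now [0 0 4 0 7 6 6], max=7

Answer: .......
....#..
....###
.....#.
..#.##.
..#..##
..#..##
..#..#.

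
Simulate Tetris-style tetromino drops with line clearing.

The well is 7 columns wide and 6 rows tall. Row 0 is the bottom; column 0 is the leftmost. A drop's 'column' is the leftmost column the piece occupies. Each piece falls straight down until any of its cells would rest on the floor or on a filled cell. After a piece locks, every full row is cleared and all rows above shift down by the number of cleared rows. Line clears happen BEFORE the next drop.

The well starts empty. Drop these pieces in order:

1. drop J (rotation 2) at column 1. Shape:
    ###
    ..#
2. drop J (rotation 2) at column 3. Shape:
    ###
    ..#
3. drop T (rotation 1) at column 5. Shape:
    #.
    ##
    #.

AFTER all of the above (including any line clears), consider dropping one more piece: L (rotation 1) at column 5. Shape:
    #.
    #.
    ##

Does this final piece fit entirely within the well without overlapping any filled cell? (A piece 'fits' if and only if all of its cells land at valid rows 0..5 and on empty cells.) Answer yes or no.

Drop 1: J rot2 at col 1 lands with bottom-row=0; cleared 0 line(s) (total 0); column heights now [0 2 2 2 0 0 0], max=2
Drop 2: J rot2 at col 3 lands with bottom-row=1; cleared 0 line(s) (total 0); column heights now [0 2 2 3 3 3 0], max=3
Drop 3: T rot1 at col 5 lands with bottom-row=3; cleared 0 line(s) (total 0); column heights now [0 2 2 3 3 6 5], max=6
Test piece L rot1 at col 5 (width 2): heights before test = [0 2 2 3 3 6 5]; fits = False

Answer: no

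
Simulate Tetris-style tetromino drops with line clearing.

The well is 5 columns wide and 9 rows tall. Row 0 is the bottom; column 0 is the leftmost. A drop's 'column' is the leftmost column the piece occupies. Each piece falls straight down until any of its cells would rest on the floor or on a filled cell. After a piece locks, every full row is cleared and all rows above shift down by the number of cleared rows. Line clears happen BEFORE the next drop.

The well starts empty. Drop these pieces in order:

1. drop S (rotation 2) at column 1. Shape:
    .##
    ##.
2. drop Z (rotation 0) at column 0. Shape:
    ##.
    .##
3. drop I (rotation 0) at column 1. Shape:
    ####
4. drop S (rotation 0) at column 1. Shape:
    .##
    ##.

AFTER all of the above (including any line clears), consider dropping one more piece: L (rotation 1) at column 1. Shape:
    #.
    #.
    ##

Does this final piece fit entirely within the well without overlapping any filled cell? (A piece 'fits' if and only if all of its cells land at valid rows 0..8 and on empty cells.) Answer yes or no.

Answer: no

Derivation:
Drop 1: S rot2 at col 1 lands with bottom-row=0; cleared 0 line(s) (total 0); column heights now [0 1 2 2 0], max=2
Drop 2: Z rot0 at col 0 lands with bottom-row=2; cleared 0 line(s) (total 0); column heights now [4 4 3 2 0], max=4
Drop 3: I rot0 at col 1 lands with bottom-row=4; cleared 0 line(s) (total 0); column heights now [4 5 5 5 5], max=5
Drop 4: S rot0 at col 1 lands with bottom-row=5; cleared 0 line(s) (total 0); column heights now [4 6 7 7 5], max=7
Test piece L rot1 at col 1 (width 2): heights before test = [4 6 7 7 5]; fits = False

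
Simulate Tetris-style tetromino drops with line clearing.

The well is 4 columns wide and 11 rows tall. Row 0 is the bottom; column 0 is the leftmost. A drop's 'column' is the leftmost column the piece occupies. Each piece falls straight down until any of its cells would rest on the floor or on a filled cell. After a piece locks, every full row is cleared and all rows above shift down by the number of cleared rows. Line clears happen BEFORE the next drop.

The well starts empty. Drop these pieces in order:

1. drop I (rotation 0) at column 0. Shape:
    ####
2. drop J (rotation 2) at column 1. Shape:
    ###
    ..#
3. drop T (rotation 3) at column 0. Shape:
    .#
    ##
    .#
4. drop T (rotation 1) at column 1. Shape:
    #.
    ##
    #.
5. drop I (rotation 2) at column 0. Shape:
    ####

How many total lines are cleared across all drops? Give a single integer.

Answer: 2

Derivation:
Drop 1: I rot0 at col 0 lands with bottom-row=0; cleared 1 line(s) (total 1); column heights now [0 0 0 0], max=0
Drop 2: J rot2 at col 1 lands with bottom-row=0; cleared 0 line(s) (total 1); column heights now [0 2 2 2], max=2
Drop 3: T rot3 at col 0 lands with bottom-row=2; cleared 0 line(s) (total 1); column heights now [4 5 2 2], max=5
Drop 4: T rot1 at col 1 lands with bottom-row=5; cleared 0 line(s) (total 1); column heights now [4 8 7 2], max=8
Drop 5: I rot2 at col 0 lands with bottom-row=8; cleared 1 line(s) (total 2); column heights now [4 8 7 2], max=8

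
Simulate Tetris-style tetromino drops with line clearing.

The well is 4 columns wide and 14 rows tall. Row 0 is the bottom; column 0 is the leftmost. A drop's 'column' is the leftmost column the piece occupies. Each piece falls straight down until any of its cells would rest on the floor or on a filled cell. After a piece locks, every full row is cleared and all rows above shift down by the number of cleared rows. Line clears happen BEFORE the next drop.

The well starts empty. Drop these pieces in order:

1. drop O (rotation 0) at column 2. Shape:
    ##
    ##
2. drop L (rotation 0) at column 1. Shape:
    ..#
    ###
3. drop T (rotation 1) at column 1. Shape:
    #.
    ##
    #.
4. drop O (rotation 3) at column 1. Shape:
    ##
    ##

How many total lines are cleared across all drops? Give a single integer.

Answer: 0

Derivation:
Drop 1: O rot0 at col 2 lands with bottom-row=0; cleared 0 line(s) (total 0); column heights now [0 0 2 2], max=2
Drop 2: L rot0 at col 1 lands with bottom-row=2; cleared 0 line(s) (total 0); column heights now [0 3 3 4], max=4
Drop 3: T rot1 at col 1 lands with bottom-row=3; cleared 0 line(s) (total 0); column heights now [0 6 5 4], max=6
Drop 4: O rot3 at col 1 lands with bottom-row=6; cleared 0 line(s) (total 0); column heights now [0 8 8 4], max=8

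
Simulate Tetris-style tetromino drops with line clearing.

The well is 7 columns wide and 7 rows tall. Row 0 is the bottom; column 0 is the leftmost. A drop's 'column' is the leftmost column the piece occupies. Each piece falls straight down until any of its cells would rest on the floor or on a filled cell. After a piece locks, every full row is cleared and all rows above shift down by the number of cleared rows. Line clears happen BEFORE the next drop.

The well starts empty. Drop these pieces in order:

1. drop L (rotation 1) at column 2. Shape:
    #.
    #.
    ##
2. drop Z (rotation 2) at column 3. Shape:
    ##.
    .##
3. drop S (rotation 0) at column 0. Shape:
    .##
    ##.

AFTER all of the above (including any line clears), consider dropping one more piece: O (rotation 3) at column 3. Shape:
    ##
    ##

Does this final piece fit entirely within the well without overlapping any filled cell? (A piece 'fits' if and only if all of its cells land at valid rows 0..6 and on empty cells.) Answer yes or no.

Answer: yes

Derivation:
Drop 1: L rot1 at col 2 lands with bottom-row=0; cleared 0 line(s) (total 0); column heights now [0 0 3 1 0 0 0], max=3
Drop 2: Z rot2 at col 3 lands with bottom-row=0; cleared 0 line(s) (total 0); column heights now [0 0 3 2 2 1 0], max=3
Drop 3: S rot0 at col 0 lands with bottom-row=2; cleared 0 line(s) (total 0); column heights now [3 4 4 2 2 1 0], max=4
Test piece O rot3 at col 3 (width 2): heights before test = [3 4 4 2 2 1 0]; fits = True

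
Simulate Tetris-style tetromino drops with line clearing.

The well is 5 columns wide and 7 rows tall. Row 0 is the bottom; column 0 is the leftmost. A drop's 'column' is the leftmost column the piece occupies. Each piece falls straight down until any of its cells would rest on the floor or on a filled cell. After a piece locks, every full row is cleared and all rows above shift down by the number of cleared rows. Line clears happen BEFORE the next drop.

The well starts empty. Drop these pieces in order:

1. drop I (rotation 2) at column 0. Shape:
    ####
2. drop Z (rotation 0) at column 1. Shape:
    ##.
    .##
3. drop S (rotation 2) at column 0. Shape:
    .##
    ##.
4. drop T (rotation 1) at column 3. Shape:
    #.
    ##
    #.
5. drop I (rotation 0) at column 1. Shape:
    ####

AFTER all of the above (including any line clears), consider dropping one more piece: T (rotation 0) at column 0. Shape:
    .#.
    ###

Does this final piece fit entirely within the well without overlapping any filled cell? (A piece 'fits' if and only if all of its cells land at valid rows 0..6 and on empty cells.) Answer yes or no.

Answer: no

Derivation:
Drop 1: I rot2 at col 0 lands with bottom-row=0; cleared 0 line(s) (total 0); column heights now [1 1 1 1 0], max=1
Drop 2: Z rot0 at col 1 lands with bottom-row=1; cleared 0 line(s) (total 0); column heights now [1 3 3 2 0], max=3
Drop 3: S rot2 at col 0 lands with bottom-row=3; cleared 0 line(s) (total 0); column heights now [4 5 5 2 0], max=5
Drop 4: T rot1 at col 3 lands with bottom-row=2; cleared 0 line(s) (total 0); column heights now [4 5 5 5 4], max=5
Drop 5: I rot0 at col 1 lands with bottom-row=5; cleared 0 line(s) (total 0); column heights now [4 6 6 6 6], max=6
Test piece T rot0 at col 0 (width 3): heights before test = [4 6 6 6 6]; fits = False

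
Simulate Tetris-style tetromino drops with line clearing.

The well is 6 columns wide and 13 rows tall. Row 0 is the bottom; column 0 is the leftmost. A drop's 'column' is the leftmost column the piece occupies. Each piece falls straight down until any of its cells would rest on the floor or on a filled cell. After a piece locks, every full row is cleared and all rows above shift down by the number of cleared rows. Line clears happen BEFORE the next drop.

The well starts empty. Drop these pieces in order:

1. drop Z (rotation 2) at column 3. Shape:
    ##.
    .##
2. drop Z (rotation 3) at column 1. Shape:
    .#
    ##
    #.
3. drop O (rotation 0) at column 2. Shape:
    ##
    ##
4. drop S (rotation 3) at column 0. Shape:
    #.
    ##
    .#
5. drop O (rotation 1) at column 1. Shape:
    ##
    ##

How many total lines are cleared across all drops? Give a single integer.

Drop 1: Z rot2 at col 3 lands with bottom-row=0; cleared 0 line(s) (total 0); column heights now [0 0 0 2 2 1], max=2
Drop 2: Z rot3 at col 1 lands with bottom-row=0; cleared 0 line(s) (total 0); column heights now [0 2 3 2 2 1], max=3
Drop 3: O rot0 at col 2 lands with bottom-row=3; cleared 0 line(s) (total 0); column heights now [0 2 5 5 2 1], max=5
Drop 4: S rot3 at col 0 lands with bottom-row=2; cleared 0 line(s) (total 0); column heights now [5 4 5 5 2 1], max=5
Drop 5: O rot1 at col 1 lands with bottom-row=5; cleared 0 line(s) (total 0); column heights now [5 7 7 5 2 1], max=7

Answer: 0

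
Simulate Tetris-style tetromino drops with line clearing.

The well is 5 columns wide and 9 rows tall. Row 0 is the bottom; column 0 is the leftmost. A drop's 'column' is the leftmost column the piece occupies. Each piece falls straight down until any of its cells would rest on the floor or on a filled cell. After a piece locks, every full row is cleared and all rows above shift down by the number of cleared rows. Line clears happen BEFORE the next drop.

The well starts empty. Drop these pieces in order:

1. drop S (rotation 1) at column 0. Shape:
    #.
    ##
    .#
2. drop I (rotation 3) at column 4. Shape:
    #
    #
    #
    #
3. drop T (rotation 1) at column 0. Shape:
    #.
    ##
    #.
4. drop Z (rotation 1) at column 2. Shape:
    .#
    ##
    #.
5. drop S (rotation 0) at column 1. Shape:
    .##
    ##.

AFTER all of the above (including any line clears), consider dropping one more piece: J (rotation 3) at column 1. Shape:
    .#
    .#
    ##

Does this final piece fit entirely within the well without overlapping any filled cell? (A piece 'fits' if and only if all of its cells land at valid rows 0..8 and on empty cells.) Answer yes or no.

Answer: yes

Derivation:
Drop 1: S rot1 at col 0 lands with bottom-row=0; cleared 0 line(s) (total 0); column heights now [3 2 0 0 0], max=3
Drop 2: I rot3 at col 4 lands with bottom-row=0; cleared 0 line(s) (total 0); column heights now [3 2 0 0 4], max=4
Drop 3: T rot1 at col 0 lands with bottom-row=3; cleared 0 line(s) (total 0); column heights now [6 5 0 0 4], max=6
Drop 4: Z rot1 at col 2 lands with bottom-row=0; cleared 1 line(s) (total 1); column heights now [5 4 1 2 3], max=5
Drop 5: S rot0 at col 1 lands with bottom-row=4; cleared 0 line(s) (total 1); column heights now [5 5 6 6 3], max=6
Test piece J rot3 at col 1 (width 2): heights before test = [5 5 6 6 3]; fits = True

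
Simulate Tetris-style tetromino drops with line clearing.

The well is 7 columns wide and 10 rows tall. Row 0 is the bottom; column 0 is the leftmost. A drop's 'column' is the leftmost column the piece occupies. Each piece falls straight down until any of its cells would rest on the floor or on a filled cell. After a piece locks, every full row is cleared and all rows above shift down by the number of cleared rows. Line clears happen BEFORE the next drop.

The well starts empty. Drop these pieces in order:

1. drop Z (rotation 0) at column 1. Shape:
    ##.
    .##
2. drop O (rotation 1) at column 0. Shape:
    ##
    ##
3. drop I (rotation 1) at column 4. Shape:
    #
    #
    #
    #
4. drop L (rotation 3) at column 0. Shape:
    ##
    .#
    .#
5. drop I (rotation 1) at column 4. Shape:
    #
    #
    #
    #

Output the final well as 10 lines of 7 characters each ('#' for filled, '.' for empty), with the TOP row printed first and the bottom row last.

Answer: .......
.......
....#..
##..#..
.#..#..
.#..#..
##..#..
##..#..
.##.#..
..###..

Derivation:
Drop 1: Z rot0 at col 1 lands with bottom-row=0; cleared 0 line(s) (total 0); column heights now [0 2 2 1 0 0 0], max=2
Drop 2: O rot1 at col 0 lands with bottom-row=2; cleared 0 line(s) (total 0); column heights now [4 4 2 1 0 0 0], max=4
Drop 3: I rot1 at col 4 lands with bottom-row=0; cleared 0 line(s) (total 0); column heights now [4 4 2 1 4 0 0], max=4
Drop 4: L rot3 at col 0 lands with bottom-row=4; cleared 0 line(s) (total 0); column heights now [7 7 2 1 4 0 0], max=7
Drop 5: I rot1 at col 4 lands with bottom-row=4; cleared 0 line(s) (total 0); column heights now [7 7 2 1 8 0 0], max=8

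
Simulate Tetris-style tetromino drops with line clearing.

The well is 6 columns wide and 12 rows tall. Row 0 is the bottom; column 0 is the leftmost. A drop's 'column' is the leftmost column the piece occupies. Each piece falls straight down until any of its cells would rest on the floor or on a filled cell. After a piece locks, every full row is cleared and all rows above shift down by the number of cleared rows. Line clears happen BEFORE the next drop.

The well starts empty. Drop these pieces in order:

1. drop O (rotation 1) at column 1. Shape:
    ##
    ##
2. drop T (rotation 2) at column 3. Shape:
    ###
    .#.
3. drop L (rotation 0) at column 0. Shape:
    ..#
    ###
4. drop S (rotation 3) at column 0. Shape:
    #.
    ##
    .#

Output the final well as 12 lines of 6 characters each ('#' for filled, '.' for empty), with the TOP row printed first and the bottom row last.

Answer: ......
......
......
......
......
......
#.....
##....
.##...
###...
.#####
.##.#.

Derivation:
Drop 1: O rot1 at col 1 lands with bottom-row=0; cleared 0 line(s) (total 0); column heights now [0 2 2 0 0 0], max=2
Drop 2: T rot2 at col 3 lands with bottom-row=0; cleared 0 line(s) (total 0); column heights now [0 2 2 2 2 2], max=2
Drop 3: L rot0 at col 0 lands with bottom-row=2; cleared 0 line(s) (total 0); column heights now [3 3 4 2 2 2], max=4
Drop 4: S rot3 at col 0 lands with bottom-row=3; cleared 0 line(s) (total 0); column heights now [6 5 4 2 2 2], max=6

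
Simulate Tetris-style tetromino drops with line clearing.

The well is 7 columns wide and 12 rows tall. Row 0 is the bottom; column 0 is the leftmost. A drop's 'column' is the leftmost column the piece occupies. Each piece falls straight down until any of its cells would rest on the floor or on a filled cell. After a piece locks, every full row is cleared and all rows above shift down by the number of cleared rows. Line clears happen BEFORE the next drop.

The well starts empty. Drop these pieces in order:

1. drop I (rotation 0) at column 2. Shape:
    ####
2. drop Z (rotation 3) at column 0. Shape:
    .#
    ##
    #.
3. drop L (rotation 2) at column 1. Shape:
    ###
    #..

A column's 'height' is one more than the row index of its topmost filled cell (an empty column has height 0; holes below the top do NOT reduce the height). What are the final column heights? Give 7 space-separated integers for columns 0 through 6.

Answer: 2 5 5 5 1 1 0

Derivation:
Drop 1: I rot0 at col 2 lands with bottom-row=0; cleared 0 line(s) (total 0); column heights now [0 0 1 1 1 1 0], max=1
Drop 2: Z rot3 at col 0 lands with bottom-row=0; cleared 0 line(s) (total 0); column heights now [2 3 1 1 1 1 0], max=3
Drop 3: L rot2 at col 1 lands with bottom-row=3; cleared 0 line(s) (total 0); column heights now [2 5 5 5 1 1 0], max=5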